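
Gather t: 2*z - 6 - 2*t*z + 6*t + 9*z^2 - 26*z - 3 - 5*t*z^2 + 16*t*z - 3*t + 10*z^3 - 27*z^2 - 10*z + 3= t*(-5*z^2 + 14*z + 3) + 10*z^3 - 18*z^2 - 34*z - 6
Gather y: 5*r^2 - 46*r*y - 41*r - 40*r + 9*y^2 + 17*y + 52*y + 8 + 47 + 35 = 5*r^2 - 81*r + 9*y^2 + y*(69 - 46*r) + 90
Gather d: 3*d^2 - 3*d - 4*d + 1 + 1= 3*d^2 - 7*d + 2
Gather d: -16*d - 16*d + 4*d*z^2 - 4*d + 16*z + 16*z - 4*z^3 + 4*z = d*(4*z^2 - 36) - 4*z^3 + 36*z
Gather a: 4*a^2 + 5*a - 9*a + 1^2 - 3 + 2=4*a^2 - 4*a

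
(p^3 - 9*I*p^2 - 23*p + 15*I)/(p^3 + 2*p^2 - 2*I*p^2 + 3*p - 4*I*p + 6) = (p^2 - 6*I*p - 5)/(p^2 + p*(2 + I) + 2*I)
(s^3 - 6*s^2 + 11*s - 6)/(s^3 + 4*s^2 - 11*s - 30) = (s^2 - 3*s + 2)/(s^2 + 7*s + 10)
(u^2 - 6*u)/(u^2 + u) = (u - 6)/(u + 1)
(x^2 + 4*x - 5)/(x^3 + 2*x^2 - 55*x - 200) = (x - 1)/(x^2 - 3*x - 40)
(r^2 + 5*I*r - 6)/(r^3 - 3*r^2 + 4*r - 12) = (r + 3*I)/(r^2 - r*(3 + 2*I) + 6*I)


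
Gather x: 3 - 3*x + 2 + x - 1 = 4 - 2*x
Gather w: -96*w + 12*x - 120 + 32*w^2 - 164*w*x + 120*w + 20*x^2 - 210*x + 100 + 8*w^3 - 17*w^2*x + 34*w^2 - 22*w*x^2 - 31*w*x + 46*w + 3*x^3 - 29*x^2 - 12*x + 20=8*w^3 + w^2*(66 - 17*x) + w*(-22*x^2 - 195*x + 70) + 3*x^3 - 9*x^2 - 210*x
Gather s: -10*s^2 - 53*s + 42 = -10*s^2 - 53*s + 42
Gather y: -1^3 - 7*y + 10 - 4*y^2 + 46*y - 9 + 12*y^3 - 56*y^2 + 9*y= 12*y^3 - 60*y^2 + 48*y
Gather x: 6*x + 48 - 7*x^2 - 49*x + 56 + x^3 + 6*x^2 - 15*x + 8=x^3 - x^2 - 58*x + 112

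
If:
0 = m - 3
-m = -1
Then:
No Solution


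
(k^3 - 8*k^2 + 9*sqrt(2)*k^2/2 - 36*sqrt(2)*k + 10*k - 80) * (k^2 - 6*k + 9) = k^5 - 14*k^4 + 9*sqrt(2)*k^4/2 - 63*sqrt(2)*k^3 + 67*k^3 - 212*k^2 + 513*sqrt(2)*k^2/2 - 324*sqrt(2)*k + 570*k - 720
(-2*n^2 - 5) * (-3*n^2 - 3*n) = 6*n^4 + 6*n^3 + 15*n^2 + 15*n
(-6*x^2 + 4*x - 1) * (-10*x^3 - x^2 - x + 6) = 60*x^5 - 34*x^4 + 12*x^3 - 39*x^2 + 25*x - 6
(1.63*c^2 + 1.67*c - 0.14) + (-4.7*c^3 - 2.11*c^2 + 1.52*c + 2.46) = -4.7*c^3 - 0.48*c^2 + 3.19*c + 2.32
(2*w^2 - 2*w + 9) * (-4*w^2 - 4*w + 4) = -8*w^4 - 20*w^2 - 44*w + 36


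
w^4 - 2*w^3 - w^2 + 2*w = w*(w - 2)*(w - 1)*(w + 1)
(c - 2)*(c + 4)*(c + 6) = c^3 + 8*c^2 + 4*c - 48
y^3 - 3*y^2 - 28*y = y*(y - 7)*(y + 4)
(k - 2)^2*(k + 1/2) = k^3 - 7*k^2/2 + 2*k + 2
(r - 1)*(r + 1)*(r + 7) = r^3 + 7*r^2 - r - 7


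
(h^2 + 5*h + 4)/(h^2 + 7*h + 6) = (h + 4)/(h + 6)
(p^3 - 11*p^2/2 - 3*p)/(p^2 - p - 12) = p*(-2*p^2 + 11*p + 6)/(2*(-p^2 + p + 12))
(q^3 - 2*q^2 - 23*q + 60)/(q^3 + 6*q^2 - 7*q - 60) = (q - 4)/(q + 4)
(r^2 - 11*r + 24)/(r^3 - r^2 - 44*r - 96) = (r - 3)/(r^2 + 7*r + 12)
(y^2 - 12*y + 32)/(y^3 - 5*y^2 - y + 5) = (y^2 - 12*y + 32)/(y^3 - 5*y^2 - y + 5)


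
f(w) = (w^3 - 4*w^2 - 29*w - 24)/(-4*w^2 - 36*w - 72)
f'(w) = (8*w + 36)*(w^3 - 4*w^2 - 29*w - 24)/(-4*w^2 - 36*w - 72)^2 + (3*w^2 - 8*w - 29)/(-4*w^2 - 36*w - 72) = (-w^2 - 12*w + 34)/(4*(w^2 + 12*w + 36))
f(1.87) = 0.56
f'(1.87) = 0.03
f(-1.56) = -0.30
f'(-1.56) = 0.64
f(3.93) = 0.51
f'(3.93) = -0.07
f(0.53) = 0.44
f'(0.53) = 0.16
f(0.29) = 0.40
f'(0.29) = 0.19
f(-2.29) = -0.89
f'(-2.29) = 1.02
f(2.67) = 0.56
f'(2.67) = -0.02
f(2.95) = 0.56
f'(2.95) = -0.03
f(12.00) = -0.72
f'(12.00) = -0.20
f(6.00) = 0.29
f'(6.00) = -0.13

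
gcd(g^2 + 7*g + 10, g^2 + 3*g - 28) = 1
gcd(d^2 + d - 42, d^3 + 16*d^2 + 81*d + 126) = d + 7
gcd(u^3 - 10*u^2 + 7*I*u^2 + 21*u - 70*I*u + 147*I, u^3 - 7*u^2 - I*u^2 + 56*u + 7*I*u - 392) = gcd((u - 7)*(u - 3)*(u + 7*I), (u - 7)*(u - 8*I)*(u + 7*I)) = u^2 + u*(-7 + 7*I) - 49*I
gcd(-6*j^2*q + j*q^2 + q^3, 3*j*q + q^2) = 3*j*q + q^2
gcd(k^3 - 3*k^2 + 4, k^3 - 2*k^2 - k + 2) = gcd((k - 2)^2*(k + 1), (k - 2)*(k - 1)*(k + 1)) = k^2 - k - 2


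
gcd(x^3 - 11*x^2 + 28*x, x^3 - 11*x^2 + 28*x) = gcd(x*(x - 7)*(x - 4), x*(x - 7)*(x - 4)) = x^3 - 11*x^2 + 28*x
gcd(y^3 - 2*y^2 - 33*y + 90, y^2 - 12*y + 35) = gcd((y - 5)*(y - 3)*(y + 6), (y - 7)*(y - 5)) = y - 5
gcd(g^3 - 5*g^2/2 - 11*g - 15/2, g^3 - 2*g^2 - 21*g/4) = g + 3/2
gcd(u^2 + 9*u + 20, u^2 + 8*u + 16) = u + 4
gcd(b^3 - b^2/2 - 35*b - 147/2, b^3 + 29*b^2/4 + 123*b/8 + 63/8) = b^2 + 13*b/2 + 21/2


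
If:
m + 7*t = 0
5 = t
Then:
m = -35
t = 5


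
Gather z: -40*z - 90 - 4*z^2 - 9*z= -4*z^2 - 49*z - 90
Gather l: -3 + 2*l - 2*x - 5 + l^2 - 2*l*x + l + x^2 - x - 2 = l^2 + l*(3 - 2*x) + x^2 - 3*x - 10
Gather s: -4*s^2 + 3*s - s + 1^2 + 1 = -4*s^2 + 2*s + 2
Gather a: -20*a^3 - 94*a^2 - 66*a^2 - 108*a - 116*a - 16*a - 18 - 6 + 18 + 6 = -20*a^3 - 160*a^2 - 240*a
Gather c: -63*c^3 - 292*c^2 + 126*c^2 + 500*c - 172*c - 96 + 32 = -63*c^3 - 166*c^2 + 328*c - 64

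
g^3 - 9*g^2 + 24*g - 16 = (g - 4)^2*(g - 1)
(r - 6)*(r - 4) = r^2 - 10*r + 24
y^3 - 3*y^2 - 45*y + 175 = (y - 5)^2*(y + 7)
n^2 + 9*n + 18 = (n + 3)*(n + 6)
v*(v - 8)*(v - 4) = v^3 - 12*v^2 + 32*v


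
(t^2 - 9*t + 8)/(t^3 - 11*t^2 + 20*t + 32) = (t - 1)/(t^2 - 3*t - 4)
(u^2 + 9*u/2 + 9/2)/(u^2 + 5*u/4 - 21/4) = 2*(2*u + 3)/(4*u - 7)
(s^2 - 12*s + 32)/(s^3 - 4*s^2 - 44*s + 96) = (s - 4)/(s^2 + 4*s - 12)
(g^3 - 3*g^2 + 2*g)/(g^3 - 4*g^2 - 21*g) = (-g^2 + 3*g - 2)/(-g^2 + 4*g + 21)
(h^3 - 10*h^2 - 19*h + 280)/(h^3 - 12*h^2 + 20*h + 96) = (h^2 - 2*h - 35)/(h^2 - 4*h - 12)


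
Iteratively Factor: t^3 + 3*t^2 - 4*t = (t + 4)*(t^2 - t) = t*(t + 4)*(t - 1)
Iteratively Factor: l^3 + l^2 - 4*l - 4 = (l - 2)*(l^2 + 3*l + 2) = (l - 2)*(l + 1)*(l + 2)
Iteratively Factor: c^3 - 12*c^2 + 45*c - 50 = (c - 5)*(c^2 - 7*c + 10) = (c - 5)^2*(c - 2)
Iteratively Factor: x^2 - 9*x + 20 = (x - 4)*(x - 5)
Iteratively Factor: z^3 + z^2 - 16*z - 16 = (z - 4)*(z^2 + 5*z + 4) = (z - 4)*(z + 4)*(z + 1)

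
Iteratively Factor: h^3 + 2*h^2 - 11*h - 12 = (h + 1)*(h^2 + h - 12) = (h - 3)*(h + 1)*(h + 4)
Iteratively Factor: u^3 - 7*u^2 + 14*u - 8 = (u - 2)*(u^2 - 5*u + 4) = (u - 4)*(u - 2)*(u - 1)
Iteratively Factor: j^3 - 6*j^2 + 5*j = (j - 5)*(j^2 - j) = j*(j - 5)*(j - 1)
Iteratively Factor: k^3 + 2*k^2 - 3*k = (k + 3)*(k^2 - k) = k*(k + 3)*(k - 1)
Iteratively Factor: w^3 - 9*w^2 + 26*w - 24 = (w - 2)*(w^2 - 7*w + 12) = (w - 4)*(w - 2)*(w - 3)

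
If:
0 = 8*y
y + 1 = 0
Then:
No Solution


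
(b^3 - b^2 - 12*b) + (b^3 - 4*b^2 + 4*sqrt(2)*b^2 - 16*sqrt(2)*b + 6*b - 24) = 2*b^3 - 5*b^2 + 4*sqrt(2)*b^2 - 16*sqrt(2)*b - 6*b - 24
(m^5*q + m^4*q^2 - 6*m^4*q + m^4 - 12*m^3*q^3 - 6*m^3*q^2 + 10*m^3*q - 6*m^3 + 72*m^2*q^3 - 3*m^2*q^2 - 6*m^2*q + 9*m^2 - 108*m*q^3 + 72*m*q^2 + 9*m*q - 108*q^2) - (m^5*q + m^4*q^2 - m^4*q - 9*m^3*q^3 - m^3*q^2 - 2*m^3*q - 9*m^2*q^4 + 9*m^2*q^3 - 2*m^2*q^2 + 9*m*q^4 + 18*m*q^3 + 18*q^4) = -5*m^4*q + m^4 - 3*m^3*q^3 - 5*m^3*q^2 + 12*m^3*q - 6*m^3 + 9*m^2*q^4 + 63*m^2*q^3 - m^2*q^2 - 6*m^2*q + 9*m^2 - 9*m*q^4 - 126*m*q^3 + 72*m*q^2 + 9*m*q - 18*q^4 - 108*q^2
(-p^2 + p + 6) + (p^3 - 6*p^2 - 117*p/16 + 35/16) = p^3 - 7*p^2 - 101*p/16 + 131/16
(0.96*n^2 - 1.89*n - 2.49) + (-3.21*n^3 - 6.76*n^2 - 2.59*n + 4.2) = -3.21*n^3 - 5.8*n^2 - 4.48*n + 1.71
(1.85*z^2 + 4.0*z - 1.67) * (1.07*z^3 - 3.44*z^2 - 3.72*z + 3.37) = 1.9795*z^5 - 2.084*z^4 - 22.4289*z^3 - 2.9007*z^2 + 19.6924*z - 5.6279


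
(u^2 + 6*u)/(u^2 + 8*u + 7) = u*(u + 6)/(u^2 + 8*u + 7)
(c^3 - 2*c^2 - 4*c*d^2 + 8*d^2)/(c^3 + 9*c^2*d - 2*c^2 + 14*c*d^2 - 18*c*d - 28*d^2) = (c - 2*d)/(c + 7*d)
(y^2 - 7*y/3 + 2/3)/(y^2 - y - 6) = (-y^2 + 7*y/3 - 2/3)/(-y^2 + y + 6)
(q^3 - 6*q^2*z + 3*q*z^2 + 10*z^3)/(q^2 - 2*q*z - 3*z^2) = (-q^2 + 7*q*z - 10*z^2)/(-q + 3*z)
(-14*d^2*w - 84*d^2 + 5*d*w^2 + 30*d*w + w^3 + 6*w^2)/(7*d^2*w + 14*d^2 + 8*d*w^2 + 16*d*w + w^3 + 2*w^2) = (-2*d*w - 12*d + w^2 + 6*w)/(d*w + 2*d + w^2 + 2*w)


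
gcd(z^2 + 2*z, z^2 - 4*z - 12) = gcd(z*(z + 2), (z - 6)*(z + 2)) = z + 2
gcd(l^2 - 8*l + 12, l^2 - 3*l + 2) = l - 2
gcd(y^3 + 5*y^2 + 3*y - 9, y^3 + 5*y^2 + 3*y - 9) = y^3 + 5*y^2 + 3*y - 9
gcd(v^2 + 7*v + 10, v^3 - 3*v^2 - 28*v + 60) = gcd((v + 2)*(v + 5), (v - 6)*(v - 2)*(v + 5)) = v + 5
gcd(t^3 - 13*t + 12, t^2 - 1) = t - 1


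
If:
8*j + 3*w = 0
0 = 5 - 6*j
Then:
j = 5/6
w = -20/9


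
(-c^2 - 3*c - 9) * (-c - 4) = c^3 + 7*c^2 + 21*c + 36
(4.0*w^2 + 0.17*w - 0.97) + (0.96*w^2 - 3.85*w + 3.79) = 4.96*w^2 - 3.68*w + 2.82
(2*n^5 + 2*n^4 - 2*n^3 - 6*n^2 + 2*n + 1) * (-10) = -20*n^5 - 20*n^4 + 20*n^3 + 60*n^2 - 20*n - 10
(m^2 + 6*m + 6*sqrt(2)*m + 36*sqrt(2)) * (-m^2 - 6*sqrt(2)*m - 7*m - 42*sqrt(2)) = -m^4 - 12*sqrt(2)*m^3 - 13*m^3 - 156*sqrt(2)*m^2 - 114*m^2 - 936*m - 504*sqrt(2)*m - 3024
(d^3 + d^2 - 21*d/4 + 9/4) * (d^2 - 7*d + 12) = d^5 - 6*d^4 - d^3/4 + 51*d^2 - 315*d/4 + 27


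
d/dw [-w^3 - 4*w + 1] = -3*w^2 - 4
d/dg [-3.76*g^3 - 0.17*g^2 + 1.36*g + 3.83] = -11.28*g^2 - 0.34*g + 1.36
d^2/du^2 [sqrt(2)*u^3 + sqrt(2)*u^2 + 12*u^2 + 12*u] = 6*sqrt(2)*u + 2*sqrt(2) + 24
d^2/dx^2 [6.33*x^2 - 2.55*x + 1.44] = 12.6600000000000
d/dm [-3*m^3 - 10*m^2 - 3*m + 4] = -9*m^2 - 20*m - 3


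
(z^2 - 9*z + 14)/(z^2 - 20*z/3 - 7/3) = 3*(z - 2)/(3*z + 1)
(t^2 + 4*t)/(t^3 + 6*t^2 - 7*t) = (t + 4)/(t^2 + 6*t - 7)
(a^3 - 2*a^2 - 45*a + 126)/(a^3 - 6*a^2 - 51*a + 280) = (a^2 - 9*a + 18)/(a^2 - 13*a + 40)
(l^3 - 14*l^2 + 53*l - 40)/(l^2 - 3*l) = (l^3 - 14*l^2 + 53*l - 40)/(l*(l - 3))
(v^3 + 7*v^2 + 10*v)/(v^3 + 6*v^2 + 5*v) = (v + 2)/(v + 1)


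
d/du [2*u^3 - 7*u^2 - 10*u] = 6*u^2 - 14*u - 10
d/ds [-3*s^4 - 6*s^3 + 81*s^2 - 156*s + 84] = -12*s^3 - 18*s^2 + 162*s - 156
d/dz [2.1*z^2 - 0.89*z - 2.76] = 4.2*z - 0.89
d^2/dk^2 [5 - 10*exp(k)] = -10*exp(k)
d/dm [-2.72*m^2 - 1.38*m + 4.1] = -5.44*m - 1.38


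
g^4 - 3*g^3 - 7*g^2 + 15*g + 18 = (g - 3)^2*(g + 1)*(g + 2)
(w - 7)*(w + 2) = w^2 - 5*w - 14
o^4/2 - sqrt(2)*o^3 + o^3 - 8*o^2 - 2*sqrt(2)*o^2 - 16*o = o*(o/2 + sqrt(2))*(o + 2)*(o - 4*sqrt(2))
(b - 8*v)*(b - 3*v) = b^2 - 11*b*v + 24*v^2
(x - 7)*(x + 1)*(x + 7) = x^3 + x^2 - 49*x - 49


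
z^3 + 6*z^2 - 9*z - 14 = (z - 2)*(z + 1)*(z + 7)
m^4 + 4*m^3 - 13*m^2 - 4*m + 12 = (m - 2)*(m - 1)*(m + 1)*(m + 6)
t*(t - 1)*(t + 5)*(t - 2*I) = t^4 + 4*t^3 - 2*I*t^3 - 5*t^2 - 8*I*t^2 + 10*I*t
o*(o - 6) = o^2 - 6*o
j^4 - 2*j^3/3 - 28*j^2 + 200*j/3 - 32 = (j - 4)*(j - 2)*(j - 2/3)*(j + 6)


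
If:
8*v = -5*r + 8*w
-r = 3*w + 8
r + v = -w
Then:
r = -128/7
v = 104/7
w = 24/7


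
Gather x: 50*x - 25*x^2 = -25*x^2 + 50*x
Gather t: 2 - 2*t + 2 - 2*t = 4 - 4*t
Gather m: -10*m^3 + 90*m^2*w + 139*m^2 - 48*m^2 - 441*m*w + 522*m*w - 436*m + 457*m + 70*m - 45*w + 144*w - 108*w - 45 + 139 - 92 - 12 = -10*m^3 + m^2*(90*w + 91) + m*(81*w + 91) - 9*w - 10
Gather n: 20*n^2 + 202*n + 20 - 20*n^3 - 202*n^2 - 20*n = -20*n^3 - 182*n^2 + 182*n + 20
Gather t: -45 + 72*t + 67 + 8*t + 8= 80*t + 30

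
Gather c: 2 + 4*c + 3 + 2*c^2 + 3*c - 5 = 2*c^2 + 7*c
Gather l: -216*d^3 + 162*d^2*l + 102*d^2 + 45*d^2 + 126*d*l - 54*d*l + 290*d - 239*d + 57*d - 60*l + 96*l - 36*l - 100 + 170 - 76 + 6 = -216*d^3 + 147*d^2 + 108*d + l*(162*d^2 + 72*d)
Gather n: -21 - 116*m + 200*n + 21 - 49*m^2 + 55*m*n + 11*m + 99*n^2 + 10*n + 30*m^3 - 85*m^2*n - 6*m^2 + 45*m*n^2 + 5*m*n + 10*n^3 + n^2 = 30*m^3 - 55*m^2 - 105*m + 10*n^3 + n^2*(45*m + 100) + n*(-85*m^2 + 60*m + 210)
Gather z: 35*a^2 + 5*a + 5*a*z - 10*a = 35*a^2 + 5*a*z - 5*a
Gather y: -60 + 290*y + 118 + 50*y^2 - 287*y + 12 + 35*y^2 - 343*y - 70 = 85*y^2 - 340*y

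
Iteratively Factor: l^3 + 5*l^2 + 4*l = (l + 4)*(l^2 + l) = l*(l + 4)*(l + 1)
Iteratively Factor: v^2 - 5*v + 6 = (v - 3)*(v - 2)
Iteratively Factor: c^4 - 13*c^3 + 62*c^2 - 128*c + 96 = (c - 4)*(c^3 - 9*c^2 + 26*c - 24) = (c - 4)*(c - 3)*(c^2 - 6*c + 8) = (c - 4)^2*(c - 3)*(c - 2)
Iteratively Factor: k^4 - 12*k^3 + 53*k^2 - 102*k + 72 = (k - 2)*(k^3 - 10*k^2 + 33*k - 36) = (k - 4)*(k - 2)*(k^2 - 6*k + 9) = (k - 4)*(k - 3)*(k - 2)*(k - 3)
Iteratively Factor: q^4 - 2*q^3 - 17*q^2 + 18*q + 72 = (q - 4)*(q^3 + 2*q^2 - 9*q - 18) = (q - 4)*(q - 3)*(q^2 + 5*q + 6) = (q - 4)*(q - 3)*(q + 2)*(q + 3)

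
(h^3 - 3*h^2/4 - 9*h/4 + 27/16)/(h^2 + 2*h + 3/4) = (8*h^2 - 18*h + 9)/(4*(2*h + 1))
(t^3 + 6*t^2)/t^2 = t + 6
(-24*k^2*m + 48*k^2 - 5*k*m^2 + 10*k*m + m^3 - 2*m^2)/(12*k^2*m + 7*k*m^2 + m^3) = (-8*k*m + 16*k + m^2 - 2*m)/(m*(4*k + m))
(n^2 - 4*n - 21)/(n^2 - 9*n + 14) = (n + 3)/(n - 2)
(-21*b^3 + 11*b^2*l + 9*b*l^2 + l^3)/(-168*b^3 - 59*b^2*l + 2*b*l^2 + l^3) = (b - l)/(8*b - l)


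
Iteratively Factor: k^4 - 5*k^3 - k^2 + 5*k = (k - 5)*(k^3 - k) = (k - 5)*(k + 1)*(k^2 - k) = k*(k - 5)*(k + 1)*(k - 1)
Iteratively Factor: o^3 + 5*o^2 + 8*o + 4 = (o + 2)*(o^2 + 3*o + 2) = (o + 1)*(o + 2)*(o + 2)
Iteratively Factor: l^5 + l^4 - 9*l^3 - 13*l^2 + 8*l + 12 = (l + 2)*(l^4 - l^3 - 7*l^2 + l + 6) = (l + 1)*(l + 2)*(l^3 - 2*l^2 - 5*l + 6) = (l - 1)*(l + 1)*(l + 2)*(l^2 - l - 6) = (l - 3)*(l - 1)*(l + 1)*(l + 2)*(l + 2)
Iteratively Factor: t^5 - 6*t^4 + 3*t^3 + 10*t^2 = (t - 5)*(t^4 - t^3 - 2*t^2) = (t - 5)*(t + 1)*(t^3 - 2*t^2) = (t - 5)*(t - 2)*(t + 1)*(t^2) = t*(t - 5)*(t - 2)*(t + 1)*(t)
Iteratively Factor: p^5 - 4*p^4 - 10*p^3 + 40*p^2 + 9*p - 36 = (p + 1)*(p^4 - 5*p^3 - 5*p^2 + 45*p - 36) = (p - 1)*(p + 1)*(p^3 - 4*p^2 - 9*p + 36) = (p - 4)*(p - 1)*(p + 1)*(p^2 - 9) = (p - 4)*(p - 3)*(p - 1)*(p + 1)*(p + 3)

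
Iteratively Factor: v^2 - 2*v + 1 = (v - 1)*(v - 1)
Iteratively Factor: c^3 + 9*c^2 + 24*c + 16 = (c + 4)*(c^2 + 5*c + 4) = (c + 4)^2*(c + 1)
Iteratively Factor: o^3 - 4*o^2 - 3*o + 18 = (o - 3)*(o^2 - o - 6) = (o - 3)*(o + 2)*(o - 3)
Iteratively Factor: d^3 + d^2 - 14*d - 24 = (d + 2)*(d^2 - d - 12) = (d - 4)*(d + 2)*(d + 3)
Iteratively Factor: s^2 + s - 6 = (s + 3)*(s - 2)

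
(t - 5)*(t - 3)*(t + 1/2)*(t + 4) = t^4 - 7*t^3/2 - 19*t^2 + 103*t/2 + 30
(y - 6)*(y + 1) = y^2 - 5*y - 6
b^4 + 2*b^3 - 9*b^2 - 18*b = b*(b - 3)*(b + 2)*(b + 3)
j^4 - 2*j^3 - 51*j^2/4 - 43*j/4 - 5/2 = (j - 5)*(j + 1/2)^2*(j + 2)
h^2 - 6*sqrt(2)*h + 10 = (h - 5*sqrt(2))*(h - sqrt(2))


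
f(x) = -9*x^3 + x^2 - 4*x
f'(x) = -27*x^2 + 2*x - 4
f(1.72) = -49.72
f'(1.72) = -80.44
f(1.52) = -35.38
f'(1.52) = -63.34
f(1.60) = -40.70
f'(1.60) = -69.92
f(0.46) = -2.50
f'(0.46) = -8.79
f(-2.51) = 158.66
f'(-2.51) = -179.12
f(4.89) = -1048.02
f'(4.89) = -639.85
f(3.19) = -294.74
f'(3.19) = -272.37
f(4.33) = -729.22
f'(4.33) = -501.56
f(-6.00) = 2004.00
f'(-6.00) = -988.00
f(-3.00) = 264.00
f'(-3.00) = -253.00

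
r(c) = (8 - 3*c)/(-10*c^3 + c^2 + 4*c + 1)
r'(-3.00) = 0.05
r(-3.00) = 0.06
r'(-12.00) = 0.00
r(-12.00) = 0.00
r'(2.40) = 0.03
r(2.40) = -0.01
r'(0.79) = 3478.10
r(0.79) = -38.49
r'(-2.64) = 0.09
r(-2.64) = 0.09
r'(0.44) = -0.02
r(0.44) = 3.18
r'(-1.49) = 0.79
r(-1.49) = 0.41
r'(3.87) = 0.00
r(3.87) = 0.01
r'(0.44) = -0.02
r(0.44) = 3.18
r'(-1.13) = 2.56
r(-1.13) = 0.93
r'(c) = (8 - 3*c)*(30*c^2 - 2*c - 4)/(-10*c^3 + c^2 + 4*c + 1)^2 - 3/(-10*c^3 + c^2 + 4*c + 1) = (30*c^3 - 3*c^2 - 12*c + 2*(3*c - 8)*(-15*c^2 + c + 2) - 3)/(-10*c^3 + c^2 + 4*c + 1)^2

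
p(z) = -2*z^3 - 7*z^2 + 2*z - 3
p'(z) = -6*z^2 - 14*z + 2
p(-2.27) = -20.22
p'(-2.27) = 2.86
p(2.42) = -67.50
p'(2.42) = -67.02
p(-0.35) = -4.47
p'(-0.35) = 6.16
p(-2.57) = -20.43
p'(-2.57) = -1.65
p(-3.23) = -15.09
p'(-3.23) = -15.38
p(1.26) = -15.59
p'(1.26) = -25.17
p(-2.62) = -20.32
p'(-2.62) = -2.51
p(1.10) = -11.93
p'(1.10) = -20.66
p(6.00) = -675.00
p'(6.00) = -298.00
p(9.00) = -2010.00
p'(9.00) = -610.00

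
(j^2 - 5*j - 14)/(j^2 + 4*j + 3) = (j^2 - 5*j - 14)/(j^2 + 4*j + 3)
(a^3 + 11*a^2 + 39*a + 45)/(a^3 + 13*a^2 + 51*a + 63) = (a + 5)/(a + 7)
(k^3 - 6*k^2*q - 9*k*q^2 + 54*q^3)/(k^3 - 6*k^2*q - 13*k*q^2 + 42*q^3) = (k^2 - 9*k*q + 18*q^2)/(k^2 - 9*k*q + 14*q^2)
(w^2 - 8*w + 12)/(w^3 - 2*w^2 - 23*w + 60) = (w^2 - 8*w + 12)/(w^3 - 2*w^2 - 23*w + 60)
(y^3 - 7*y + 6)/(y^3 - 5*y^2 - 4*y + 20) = (y^2 + 2*y - 3)/(y^2 - 3*y - 10)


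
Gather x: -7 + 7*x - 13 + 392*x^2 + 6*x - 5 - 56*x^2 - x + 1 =336*x^2 + 12*x - 24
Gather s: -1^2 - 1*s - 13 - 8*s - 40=-9*s - 54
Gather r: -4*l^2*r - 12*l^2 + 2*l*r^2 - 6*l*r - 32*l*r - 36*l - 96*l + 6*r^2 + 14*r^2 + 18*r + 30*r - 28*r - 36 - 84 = -12*l^2 - 132*l + r^2*(2*l + 20) + r*(-4*l^2 - 38*l + 20) - 120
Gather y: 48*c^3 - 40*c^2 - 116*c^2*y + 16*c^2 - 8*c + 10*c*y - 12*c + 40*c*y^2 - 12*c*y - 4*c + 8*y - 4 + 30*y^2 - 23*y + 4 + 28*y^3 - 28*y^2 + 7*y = 48*c^3 - 24*c^2 - 24*c + 28*y^3 + y^2*(40*c + 2) + y*(-116*c^2 - 2*c - 8)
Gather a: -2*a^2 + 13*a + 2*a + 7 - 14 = -2*a^2 + 15*a - 7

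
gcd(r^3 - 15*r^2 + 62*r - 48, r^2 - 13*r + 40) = r - 8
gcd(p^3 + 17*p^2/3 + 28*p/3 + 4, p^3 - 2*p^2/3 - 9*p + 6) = p + 3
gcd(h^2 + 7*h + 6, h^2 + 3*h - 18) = h + 6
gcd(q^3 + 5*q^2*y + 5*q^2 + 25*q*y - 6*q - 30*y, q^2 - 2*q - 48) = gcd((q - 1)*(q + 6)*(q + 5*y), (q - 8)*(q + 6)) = q + 6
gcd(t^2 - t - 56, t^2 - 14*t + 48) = t - 8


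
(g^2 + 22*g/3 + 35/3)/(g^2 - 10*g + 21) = (3*g^2 + 22*g + 35)/(3*(g^2 - 10*g + 21))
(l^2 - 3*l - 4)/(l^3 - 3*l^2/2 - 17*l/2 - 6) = 2/(2*l + 3)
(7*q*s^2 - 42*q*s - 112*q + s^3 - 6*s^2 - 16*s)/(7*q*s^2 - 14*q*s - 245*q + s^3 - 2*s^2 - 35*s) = (s^2 - 6*s - 16)/(s^2 - 2*s - 35)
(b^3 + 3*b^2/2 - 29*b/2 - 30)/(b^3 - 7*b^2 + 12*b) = (2*b^2 + 11*b + 15)/(2*b*(b - 3))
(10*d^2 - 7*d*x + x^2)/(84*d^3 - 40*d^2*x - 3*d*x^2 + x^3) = (-5*d + x)/(-42*d^2 - d*x + x^2)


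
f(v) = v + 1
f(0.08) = 1.08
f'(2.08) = 1.00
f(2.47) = 3.47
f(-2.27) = -1.27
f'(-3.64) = 1.00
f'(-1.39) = 1.00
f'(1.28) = 1.00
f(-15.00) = -14.00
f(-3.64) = -2.64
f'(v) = 1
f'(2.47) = 1.00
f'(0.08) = 1.00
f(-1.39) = -0.39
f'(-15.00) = 1.00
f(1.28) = 2.28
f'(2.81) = 1.00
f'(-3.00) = 1.00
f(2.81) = 3.81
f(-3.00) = -2.00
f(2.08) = 3.08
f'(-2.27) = 1.00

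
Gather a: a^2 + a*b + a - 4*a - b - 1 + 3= a^2 + a*(b - 3) - b + 2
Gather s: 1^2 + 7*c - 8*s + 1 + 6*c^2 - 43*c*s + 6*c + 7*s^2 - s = 6*c^2 + 13*c + 7*s^2 + s*(-43*c - 9) + 2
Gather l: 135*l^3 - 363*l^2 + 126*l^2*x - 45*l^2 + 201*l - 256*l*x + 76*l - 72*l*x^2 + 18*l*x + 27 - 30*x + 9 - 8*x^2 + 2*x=135*l^3 + l^2*(126*x - 408) + l*(-72*x^2 - 238*x + 277) - 8*x^2 - 28*x + 36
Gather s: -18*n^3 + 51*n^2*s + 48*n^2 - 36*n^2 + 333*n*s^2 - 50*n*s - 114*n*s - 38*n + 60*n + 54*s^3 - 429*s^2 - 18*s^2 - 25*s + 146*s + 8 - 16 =-18*n^3 + 12*n^2 + 22*n + 54*s^3 + s^2*(333*n - 447) + s*(51*n^2 - 164*n + 121) - 8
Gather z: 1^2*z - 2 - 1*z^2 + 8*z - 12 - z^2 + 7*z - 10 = -2*z^2 + 16*z - 24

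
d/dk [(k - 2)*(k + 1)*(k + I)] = 3*k^2 + 2*k*(-1 + I) - 2 - I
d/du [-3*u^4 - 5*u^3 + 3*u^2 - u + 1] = -12*u^3 - 15*u^2 + 6*u - 1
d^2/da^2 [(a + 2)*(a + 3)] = 2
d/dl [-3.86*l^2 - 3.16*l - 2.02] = -7.72*l - 3.16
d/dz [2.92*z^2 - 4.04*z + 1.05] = 5.84*z - 4.04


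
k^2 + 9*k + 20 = (k + 4)*(k + 5)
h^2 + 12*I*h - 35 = (h + 5*I)*(h + 7*I)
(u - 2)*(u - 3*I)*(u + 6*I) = u^3 - 2*u^2 + 3*I*u^2 + 18*u - 6*I*u - 36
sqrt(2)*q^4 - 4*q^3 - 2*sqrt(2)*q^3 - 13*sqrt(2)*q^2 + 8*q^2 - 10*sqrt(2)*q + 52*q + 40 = (q - 5)*(q + 2)*(q - 2*sqrt(2))*(sqrt(2)*q + sqrt(2))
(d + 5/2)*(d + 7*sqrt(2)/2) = d^2 + 5*d/2 + 7*sqrt(2)*d/2 + 35*sqrt(2)/4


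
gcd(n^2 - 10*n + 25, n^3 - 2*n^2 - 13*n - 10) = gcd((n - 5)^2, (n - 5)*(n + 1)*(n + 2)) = n - 5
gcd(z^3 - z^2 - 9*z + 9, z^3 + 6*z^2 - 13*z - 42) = z - 3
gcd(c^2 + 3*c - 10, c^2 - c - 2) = c - 2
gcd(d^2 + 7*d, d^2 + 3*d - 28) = d + 7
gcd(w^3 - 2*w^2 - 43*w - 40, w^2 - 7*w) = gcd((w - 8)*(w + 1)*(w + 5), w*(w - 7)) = 1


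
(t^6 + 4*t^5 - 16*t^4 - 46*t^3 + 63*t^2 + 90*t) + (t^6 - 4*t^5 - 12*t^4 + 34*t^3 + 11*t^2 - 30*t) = 2*t^6 - 28*t^4 - 12*t^3 + 74*t^2 + 60*t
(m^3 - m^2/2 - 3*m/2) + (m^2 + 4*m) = m^3 + m^2/2 + 5*m/2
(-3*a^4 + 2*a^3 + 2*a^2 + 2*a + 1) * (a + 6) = -3*a^5 - 16*a^4 + 14*a^3 + 14*a^2 + 13*a + 6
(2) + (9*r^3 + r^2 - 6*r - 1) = 9*r^3 + r^2 - 6*r + 1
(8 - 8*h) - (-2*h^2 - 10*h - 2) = 2*h^2 + 2*h + 10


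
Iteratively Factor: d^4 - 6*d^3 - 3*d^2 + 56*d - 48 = (d - 1)*(d^3 - 5*d^2 - 8*d + 48) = (d - 1)*(d + 3)*(d^2 - 8*d + 16) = (d - 4)*(d - 1)*(d + 3)*(d - 4)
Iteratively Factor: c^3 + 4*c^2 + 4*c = (c + 2)*(c^2 + 2*c) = c*(c + 2)*(c + 2)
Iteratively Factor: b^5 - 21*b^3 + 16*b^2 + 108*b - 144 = (b - 2)*(b^4 + 2*b^3 - 17*b^2 - 18*b + 72) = (b - 2)^2*(b^3 + 4*b^2 - 9*b - 36) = (b - 2)^2*(b + 3)*(b^2 + b - 12) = (b - 3)*(b - 2)^2*(b + 3)*(b + 4)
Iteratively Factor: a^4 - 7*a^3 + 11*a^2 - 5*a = (a - 1)*(a^3 - 6*a^2 + 5*a) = (a - 1)^2*(a^2 - 5*a) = a*(a - 1)^2*(a - 5)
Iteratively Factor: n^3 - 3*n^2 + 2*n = (n)*(n^2 - 3*n + 2) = n*(n - 1)*(n - 2)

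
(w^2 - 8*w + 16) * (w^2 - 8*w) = w^4 - 16*w^3 + 80*w^2 - 128*w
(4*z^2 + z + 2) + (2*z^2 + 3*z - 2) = 6*z^2 + 4*z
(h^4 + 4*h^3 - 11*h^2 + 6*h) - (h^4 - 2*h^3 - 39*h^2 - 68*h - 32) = 6*h^3 + 28*h^2 + 74*h + 32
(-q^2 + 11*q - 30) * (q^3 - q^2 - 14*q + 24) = -q^5 + 12*q^4 - 27*q^3 - 148*q^2 + 684*q - 720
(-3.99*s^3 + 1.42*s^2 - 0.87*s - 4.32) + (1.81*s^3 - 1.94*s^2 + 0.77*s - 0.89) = -2.18*s^3 - 0.52*s^2 - 0.1*s - 5.21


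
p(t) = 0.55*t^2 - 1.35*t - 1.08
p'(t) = 1.1*t - 1.35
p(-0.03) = -1.04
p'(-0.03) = -1.38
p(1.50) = -1.87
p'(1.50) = 0.30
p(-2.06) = 4.03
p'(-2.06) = -3.62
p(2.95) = -0.28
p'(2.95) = 1.90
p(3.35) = 0.57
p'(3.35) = 2.34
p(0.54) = -1.65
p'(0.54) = -0.76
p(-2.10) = 4.18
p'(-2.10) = -3.66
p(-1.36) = 1.77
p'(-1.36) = -2.85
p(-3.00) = 7.92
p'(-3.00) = -4.65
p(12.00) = 61.92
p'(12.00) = 11.85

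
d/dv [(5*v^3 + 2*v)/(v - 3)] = (10*v^3 - 45*v^2 - 6)/(v^2 - 6*v + 9)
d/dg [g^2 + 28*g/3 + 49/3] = 2*g + 28/3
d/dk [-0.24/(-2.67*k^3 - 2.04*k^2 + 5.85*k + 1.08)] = (-1.9224*k^2 - 0.9792*k + 1.404)/(2.67*k^3 + 2.04*k^2 - 5.85*k - 1.08)^2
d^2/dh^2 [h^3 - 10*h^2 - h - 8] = 6*h - 20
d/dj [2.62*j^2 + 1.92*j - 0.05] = 5.24*j + 1.92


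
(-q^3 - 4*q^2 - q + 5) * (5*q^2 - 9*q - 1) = -5*q^5 - 11*q^4 + 32*q^3 + 38*q^2 - 44*q - 5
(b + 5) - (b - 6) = 11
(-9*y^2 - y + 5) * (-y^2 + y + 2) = 9*y^4 - 8*y^3 - 24*y^2 + 3*y + 10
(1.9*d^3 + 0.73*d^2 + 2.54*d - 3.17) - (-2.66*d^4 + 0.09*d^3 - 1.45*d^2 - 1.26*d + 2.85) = 2.66*d^4 + 1.81*d^3 + 2.18*d^2 + 3.8*d - 6.02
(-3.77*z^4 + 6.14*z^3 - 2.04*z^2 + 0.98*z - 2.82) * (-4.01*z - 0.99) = 15.1177*z^5 - 20.8891*z^4 + 2.1018*z^3 - 1.9102*z^2 + 10.338*z + 2.7918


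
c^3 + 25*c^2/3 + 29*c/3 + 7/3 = (c + 1/3)*(c + 1)*(c + 7)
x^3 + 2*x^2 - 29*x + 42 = (x - 3)*(x - 2)*(x + 7)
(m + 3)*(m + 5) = m^2 + 8*m + 15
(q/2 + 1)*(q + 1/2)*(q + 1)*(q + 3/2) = q^4/2 + 5*q^3/2 + 35*q^2/8 + 25*q/8 + 3/4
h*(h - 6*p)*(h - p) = h^3 - 7*h^2*p + 6*h*p^2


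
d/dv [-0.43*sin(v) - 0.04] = -0.43*cos(v)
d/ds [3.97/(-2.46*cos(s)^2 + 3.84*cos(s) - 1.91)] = (15.2448 - 19.5324*cos(s))*sin(s)/(2.46*cos(s)^2 - 3.84*cos(s) + 1.91)^2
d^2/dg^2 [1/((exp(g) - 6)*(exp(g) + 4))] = (4*exp(3*g) - 6*exp(2*g) + 100*exp(g) - 48)*exp(g)/(exp(6*g) - 6*exp(5*g) - 60*exp(4*g) + 280*exp(3*g) + 1440*exp(2*g) - 3456*exp(g) - 13824)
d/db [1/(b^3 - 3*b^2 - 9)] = 3*b*(2 - b)/(-b^3 + 3*b^2 + 9)^2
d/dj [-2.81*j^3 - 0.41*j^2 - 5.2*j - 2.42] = -8.43*j^2 - 0.82*j - 5.2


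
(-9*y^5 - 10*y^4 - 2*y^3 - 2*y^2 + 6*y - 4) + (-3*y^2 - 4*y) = -9*y^5 - 10*y^4 - 2*y^3 - 5*y^2 + 2*y - 4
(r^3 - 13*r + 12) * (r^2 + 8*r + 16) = r^5 + 8*r^4 + 3*r^3 - 92*r^2 - 112*r + 192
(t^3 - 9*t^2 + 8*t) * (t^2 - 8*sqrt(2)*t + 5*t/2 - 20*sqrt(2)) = t^5 - 8*sqrt(2)*t^4 - 13*t^4/2 - 29*t^3/2 + 52*sqrt(2)*t^3 + 20*t^2 + 116*sqrt(2)*t^2 - 160*sqrt(2)*t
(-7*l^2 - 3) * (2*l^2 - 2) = -14*l^4 + 8*l^2 + 6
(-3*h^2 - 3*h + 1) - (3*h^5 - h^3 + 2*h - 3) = -3*h^5 + h^3 - 3*h^2 - 5*h + 4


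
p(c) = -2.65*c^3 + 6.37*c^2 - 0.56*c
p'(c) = -7.95*c^2 + 12.74*c - 0.56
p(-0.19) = 0.35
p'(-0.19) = -3.27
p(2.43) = -1.77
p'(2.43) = -16.55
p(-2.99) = 129.46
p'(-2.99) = -109.73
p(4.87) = -157.73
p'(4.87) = -127.07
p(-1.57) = 26.84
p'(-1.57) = -40.16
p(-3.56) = 202.29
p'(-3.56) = -146.67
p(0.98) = 3.07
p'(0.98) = 4.29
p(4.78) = -146.55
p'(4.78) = -121.31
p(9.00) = -1420.92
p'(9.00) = -529.85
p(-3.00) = 130.56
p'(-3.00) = -110.33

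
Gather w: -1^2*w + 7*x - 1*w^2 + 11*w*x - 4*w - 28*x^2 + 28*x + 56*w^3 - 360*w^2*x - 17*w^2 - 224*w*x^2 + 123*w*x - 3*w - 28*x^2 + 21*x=56*w^3 + w^2*(-360*x - 18) + w*(-224*x^2 + 134*x - 8) - 56*x^2 + 56*x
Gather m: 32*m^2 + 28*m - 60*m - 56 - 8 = 32*m^2 - 32*m - 64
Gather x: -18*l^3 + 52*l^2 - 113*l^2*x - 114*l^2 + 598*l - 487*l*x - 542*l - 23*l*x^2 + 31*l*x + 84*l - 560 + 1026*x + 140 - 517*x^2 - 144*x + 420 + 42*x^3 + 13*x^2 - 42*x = -18*l^3 - 62*l^2 + 140*l + 42*x^3 + x^2*(-23*l - 504) + x*(-113*l^2 - 456*l + 840)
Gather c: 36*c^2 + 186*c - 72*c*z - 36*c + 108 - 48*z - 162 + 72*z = 36*c^2 + c*(150 - 72*z) + 24*z - 54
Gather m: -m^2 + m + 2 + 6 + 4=-m^2 + m + 12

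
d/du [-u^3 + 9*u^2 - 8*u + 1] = -3*u^2 + 18*u - 8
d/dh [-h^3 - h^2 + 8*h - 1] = -3*h^2 - 2*h + 8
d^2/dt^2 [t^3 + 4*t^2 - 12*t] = 6*t + 8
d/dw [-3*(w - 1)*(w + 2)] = -6*w - 3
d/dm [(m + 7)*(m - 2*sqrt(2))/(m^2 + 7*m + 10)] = (-(m + 7)*(m - 2*sqrt(2))*(2*m + 7) + (2*m - 2*sqrt(2) + 7)*(m^2 + 7*m + 10))/(m^2 + 7*m + 10)^2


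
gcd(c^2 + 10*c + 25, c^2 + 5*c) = c + 5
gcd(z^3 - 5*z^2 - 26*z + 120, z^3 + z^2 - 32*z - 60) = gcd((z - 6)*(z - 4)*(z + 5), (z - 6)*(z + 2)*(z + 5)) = z^2 - z - 30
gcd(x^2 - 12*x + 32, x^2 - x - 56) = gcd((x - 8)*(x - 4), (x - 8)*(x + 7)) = x - 8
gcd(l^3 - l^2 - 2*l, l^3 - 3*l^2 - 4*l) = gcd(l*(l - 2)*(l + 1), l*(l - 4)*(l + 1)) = l^2 + l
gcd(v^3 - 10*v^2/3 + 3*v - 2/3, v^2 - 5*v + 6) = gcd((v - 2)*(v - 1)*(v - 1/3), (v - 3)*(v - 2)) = v - 2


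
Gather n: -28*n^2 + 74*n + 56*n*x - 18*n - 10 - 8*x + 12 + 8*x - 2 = -28*n^2 + n*(56*x + 56)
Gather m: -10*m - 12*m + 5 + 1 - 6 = -22*m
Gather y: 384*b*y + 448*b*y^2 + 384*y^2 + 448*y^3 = 384*b*y + 448*y^3 + y^2*(448*b + 384)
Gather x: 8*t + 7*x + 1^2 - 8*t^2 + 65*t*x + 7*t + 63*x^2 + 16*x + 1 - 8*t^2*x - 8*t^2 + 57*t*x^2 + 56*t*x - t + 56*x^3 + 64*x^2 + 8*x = -16*t^2 + 14*t + 56*x^3 + x^2*(57*t + 127) + x*(-8*t^2 + 121*t + 31) + 2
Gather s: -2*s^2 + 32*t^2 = -2*s^2 + 32*t^2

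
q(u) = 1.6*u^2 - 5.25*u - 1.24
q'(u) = 3.2*u - 5.25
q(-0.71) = 3.29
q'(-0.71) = -7.52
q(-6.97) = 113.08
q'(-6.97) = -27.55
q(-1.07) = 6.21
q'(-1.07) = -8.67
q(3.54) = 0.23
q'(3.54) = 6.08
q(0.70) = -4.13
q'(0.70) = -3.01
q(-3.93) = 44.10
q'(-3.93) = -17.83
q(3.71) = 1.31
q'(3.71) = 6.62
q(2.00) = -5.34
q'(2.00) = 1.15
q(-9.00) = 175.61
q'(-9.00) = -34.05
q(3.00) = -2.59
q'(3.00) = 4.35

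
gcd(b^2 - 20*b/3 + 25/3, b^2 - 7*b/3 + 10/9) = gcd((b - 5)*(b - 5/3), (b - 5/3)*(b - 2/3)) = b - 5/3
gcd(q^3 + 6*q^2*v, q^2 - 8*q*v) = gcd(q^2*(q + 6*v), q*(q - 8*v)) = q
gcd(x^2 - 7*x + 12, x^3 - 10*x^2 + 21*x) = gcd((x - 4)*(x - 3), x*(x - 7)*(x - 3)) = x - 3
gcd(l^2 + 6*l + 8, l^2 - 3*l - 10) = l + 2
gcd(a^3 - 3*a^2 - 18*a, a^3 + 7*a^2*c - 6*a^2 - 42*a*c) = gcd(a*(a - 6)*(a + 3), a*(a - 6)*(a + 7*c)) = a^2 - 6*a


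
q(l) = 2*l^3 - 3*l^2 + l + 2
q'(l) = 6*l^2 - 6*l + 1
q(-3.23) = -99.93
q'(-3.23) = 82.98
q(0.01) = 2.01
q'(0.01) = 0.94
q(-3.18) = -95.83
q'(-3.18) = 80.75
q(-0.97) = -3.62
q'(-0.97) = 12.47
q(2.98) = 31.27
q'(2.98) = 36.40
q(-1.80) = -21.18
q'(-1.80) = 31.24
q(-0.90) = -2.79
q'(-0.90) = 11.26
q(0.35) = 2.07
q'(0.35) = -0.36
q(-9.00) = -1708.00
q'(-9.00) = 541.00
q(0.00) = 2.00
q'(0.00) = 1.00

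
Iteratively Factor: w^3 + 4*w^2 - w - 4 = (w - 1)*(w^2 + 5*w + 4) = (w - 1)*(w + 1)*(w + 4)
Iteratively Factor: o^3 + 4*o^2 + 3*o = (o)*(o^2 + 4*o + 3) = o*(o + 1)*(o + 3)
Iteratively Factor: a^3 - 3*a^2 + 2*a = (a - 1)*(a^2 - 2*a) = (a - 2)*(a - 1)*(a)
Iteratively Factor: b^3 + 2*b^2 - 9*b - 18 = (b + 2)*(b^2 - 9) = (b + 2)*(b + 3)*(b - 3)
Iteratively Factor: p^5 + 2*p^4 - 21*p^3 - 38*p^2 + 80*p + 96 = (p + 1)*(p^4 + p^3 - 22*p^2 - 16*p + 96) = (p - 4)*(p + 1)*(p^3 + 5*p^2 - 2*p - 24) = (p - 4)*(p + 1)*(p + 3)*(p^2 + 2*p - 8) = (p - 4)*(p + 1)*(p + 3)*(p + 4)*(p - 2)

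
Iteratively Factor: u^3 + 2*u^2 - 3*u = (u + 3)*(u^2 - u) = (u - 1)*(u + 3)*(u)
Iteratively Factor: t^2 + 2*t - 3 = (t - 1)*(t + 3)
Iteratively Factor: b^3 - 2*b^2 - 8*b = (b)*(b^2 - 2*b - 8) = b*(b - 4)*(b + 2)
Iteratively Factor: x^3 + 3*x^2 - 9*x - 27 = (x + 3)*(x^2 - 9) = (x - 3)*(x + 3)*(x + 3)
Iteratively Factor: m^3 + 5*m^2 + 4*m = (m + 4)*(m^2 + m) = m*(m + 4)*(m + 1)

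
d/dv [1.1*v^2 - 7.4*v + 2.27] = 2.2*v - 7.4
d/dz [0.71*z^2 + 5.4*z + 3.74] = 1.42*z + 5.4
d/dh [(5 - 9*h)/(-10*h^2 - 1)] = (-90*h^2 + 100*h + 9)/(100*h^4 + 20*h^2 + 1)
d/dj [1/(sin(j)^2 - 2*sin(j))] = 2*(1 - sin(j))*cos(j)/((sin(j) - 2)^2*sin(j)^2)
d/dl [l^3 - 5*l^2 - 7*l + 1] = 3*l^2 - 10*l - 7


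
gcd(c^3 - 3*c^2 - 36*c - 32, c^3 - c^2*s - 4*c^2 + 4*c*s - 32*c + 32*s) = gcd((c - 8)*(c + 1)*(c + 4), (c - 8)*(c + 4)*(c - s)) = c^2 - 4*c - 32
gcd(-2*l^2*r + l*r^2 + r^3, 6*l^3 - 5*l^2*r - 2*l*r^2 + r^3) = -2*l^2 + l*r + r^2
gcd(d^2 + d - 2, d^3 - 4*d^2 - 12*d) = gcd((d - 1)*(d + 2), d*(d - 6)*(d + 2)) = d + 2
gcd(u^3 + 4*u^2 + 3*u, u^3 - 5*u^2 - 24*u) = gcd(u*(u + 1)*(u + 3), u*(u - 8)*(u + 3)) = u^2 + 3*u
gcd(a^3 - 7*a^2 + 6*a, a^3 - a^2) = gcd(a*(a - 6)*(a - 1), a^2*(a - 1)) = a^2 - a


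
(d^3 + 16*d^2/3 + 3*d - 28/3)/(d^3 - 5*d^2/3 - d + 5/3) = (3*d^2 + 19*d + 28)/(3*d^2 - 2*d - 5)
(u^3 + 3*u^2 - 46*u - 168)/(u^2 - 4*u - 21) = (u^2 + 10*u + 24)/(u + 3)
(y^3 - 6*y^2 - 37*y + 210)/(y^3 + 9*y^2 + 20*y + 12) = (y^2 - 12*y + 35)/(y^2 + 3*y + 2)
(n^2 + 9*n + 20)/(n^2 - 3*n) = (n^2 + 9*n + 20)/(n*(n - 3))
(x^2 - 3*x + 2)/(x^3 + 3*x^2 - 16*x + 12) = 1/(x + 6)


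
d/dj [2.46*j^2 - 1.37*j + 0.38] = 4.92*j - 1.37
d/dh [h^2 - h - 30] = 2*h - 1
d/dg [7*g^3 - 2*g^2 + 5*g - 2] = 21*g^2 - 4*g + 5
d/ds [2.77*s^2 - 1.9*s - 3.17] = 5.54*s - 1.9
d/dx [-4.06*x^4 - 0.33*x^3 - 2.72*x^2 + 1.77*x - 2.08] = -16.24*x^3 - 0.99*x^2 - 5.44*x + 1.77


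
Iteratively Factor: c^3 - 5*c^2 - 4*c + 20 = (c - 2)*(c^2 - 3*c - 10) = (c - 5)*(c - 2)*(c + 2)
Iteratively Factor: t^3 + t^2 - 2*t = (t + 2)*(t^2 - t) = t*(t + 2)*(t - 1)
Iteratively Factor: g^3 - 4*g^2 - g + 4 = (g + 1)*(g^2 - 5*g + 4) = (g - 4)*(g + 1)*(g - 1)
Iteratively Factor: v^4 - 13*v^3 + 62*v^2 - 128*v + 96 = (v - 3)*(v^3 - 10*v^2 + 32*v - 32) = (v - 4)*(v - 3)*(v^2 - 6*v + 8) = (v - 4)*(v - 3)*(v - 2)*(v - 4)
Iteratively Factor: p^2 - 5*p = (p - 5)*(p)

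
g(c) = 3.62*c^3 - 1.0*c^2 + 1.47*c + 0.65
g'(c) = 10.86*c^2 - 2.0*c + 1.47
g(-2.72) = -83.59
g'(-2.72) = 87.26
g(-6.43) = -1012.52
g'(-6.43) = 463.34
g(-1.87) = -29.27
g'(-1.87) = 43.19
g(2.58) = 59.95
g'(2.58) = 68.60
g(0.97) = 4.44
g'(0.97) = 9.75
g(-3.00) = -110.50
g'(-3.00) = 105.21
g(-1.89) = -30.14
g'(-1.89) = 44.04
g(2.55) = 57.92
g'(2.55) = 66.99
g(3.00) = 93.80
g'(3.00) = 93.21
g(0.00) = 0.65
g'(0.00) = 1.47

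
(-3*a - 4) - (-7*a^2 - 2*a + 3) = 7*a^2 - a - 7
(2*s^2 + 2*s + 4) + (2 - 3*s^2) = -s^2 + 2*s + 6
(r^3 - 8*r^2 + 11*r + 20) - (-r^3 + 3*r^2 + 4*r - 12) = 2*r^3 - 11*r^2 + 7*r + 32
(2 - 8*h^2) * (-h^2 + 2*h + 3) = 8*h^4 - 16*h^3 - 26*h^2 + 4*h + 6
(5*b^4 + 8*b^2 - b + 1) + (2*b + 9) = 5*b^4 + 8*b^2 + b + 10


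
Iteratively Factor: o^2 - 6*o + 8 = (o - 4)*(o - 2)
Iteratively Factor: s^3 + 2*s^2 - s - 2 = (s + 1)*(s^2 + s - 2) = (s + 1)*(s + 2)*(s - 1)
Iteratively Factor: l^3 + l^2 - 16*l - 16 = (l - 4)*(l^2 + 5*l + 4) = (l - 4)*(l + 4)*(l + 1)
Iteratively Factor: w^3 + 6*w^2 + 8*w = (w + 4)*(w^2 + 2*w) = (w + 2)*(w + 4)*(w)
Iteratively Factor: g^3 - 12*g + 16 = (g + 4)*(g^2 - 4*g + 4) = (g - 2)*(g + 4)*(g - 2)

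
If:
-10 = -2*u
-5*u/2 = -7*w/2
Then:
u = 5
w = 25/7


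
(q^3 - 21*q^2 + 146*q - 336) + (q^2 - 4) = q^3 - 20*q^2 + 146*q - 340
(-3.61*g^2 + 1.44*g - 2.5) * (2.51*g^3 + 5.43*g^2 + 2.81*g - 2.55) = -9.0611*g^5 - 15.9879*g^4 - 8.5999*g^3 - 0.3231*g^2 - 10.697*g + 6.375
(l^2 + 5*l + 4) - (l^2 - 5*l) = 10*l + 4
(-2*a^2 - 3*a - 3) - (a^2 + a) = -3*a^2 - 4*a - 3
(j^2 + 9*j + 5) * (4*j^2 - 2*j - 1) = 4*j^4 + 34*j^3 + j^2 - 19*j - 5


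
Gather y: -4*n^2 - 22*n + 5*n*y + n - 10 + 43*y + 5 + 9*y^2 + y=-4*n^2 - 21*n + 9*y^2 + y*(5*n + 44) - 5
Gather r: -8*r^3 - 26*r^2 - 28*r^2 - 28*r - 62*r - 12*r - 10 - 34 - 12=-8*r^3 - 54*r^2 - 102*r - 56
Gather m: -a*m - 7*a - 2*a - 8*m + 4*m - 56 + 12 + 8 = -9*a + m*(-a - 4) - 36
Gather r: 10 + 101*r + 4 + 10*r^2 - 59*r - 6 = 10*r^2 + 42*r + 8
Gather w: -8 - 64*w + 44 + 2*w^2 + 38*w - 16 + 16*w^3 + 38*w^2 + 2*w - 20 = 16*w^3 + 40*w^2 - 24*w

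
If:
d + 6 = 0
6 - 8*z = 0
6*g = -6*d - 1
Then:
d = -6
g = 35/6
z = 3/4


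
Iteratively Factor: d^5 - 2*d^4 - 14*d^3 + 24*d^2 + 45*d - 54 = (d + 3)*(d^4 - 5*d^3 + d^2 + 21*d - 18) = (d - 1)*(d + 3)*(d^3 - 4*d^2 - 3*d + 18) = (d - 1)*(d + 2)*(d + 3)*(d^2 - 6*d + 9) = (d - 3)*(d - 1)*(d + 2)*(d + 3)*(d - 3)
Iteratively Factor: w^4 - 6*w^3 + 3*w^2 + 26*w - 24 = (w - 4)*(w^3 - 2*w^2 - 5*w + 6) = (w - 4)*(w - 3)*(w^2 + w - 2) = (w - 4)*(w - 3)*(w - 1)*(w + 2)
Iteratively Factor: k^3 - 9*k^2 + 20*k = (k - 4)*(k^2 - 5*k) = k*(k - 4)*(k - 5)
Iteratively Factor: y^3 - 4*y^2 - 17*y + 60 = (y - 3)*(y^2 - y - 20) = (y - 3)*(y + 4)*(y - 5)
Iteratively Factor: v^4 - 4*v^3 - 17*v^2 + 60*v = (v)*(v^3 - 4*v^2 - 17*v + 60) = v*(v - 3)*(v^2 - v - 20) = v*(v - 3)*(v + 4)*(v - 5)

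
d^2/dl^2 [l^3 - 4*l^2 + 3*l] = 6*l - 8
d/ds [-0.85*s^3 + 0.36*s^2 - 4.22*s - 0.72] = -2.55*s^2 + 0.72*s - 4.22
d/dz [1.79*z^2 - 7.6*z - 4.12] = 3.58*z - 7.6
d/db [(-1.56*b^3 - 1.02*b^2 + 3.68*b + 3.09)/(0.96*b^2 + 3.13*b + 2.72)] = (-1.4976*b^4 - 9.7656*b^3 - 19.455*b^2 - 11.4816*b + 0.337900000000001)/(0.9216*b^4 + 6.0096*b^3 + 15.0193*b^2 + 17.0272*b + 7.3984)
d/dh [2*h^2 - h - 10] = 4*h - 1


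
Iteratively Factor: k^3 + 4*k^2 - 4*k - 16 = (k - 2)*(k^2 + 6*k + 8) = (k - 2)*(k + 2)*(k + 4)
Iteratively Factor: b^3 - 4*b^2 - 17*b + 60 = (b - 3)*(b^2 - b - 20) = (b - 5)*(b - 3)*(b + 4)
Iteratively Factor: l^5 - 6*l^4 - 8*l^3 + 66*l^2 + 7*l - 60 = (l - 4)*(l^4 - 2*l^3 - 16*l^2 + 2*l + 15) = (l - 4)*(l + 3)*(l^3 - 5*l^2 - l + 5) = (l - 4)*(l - 1)*(l + 3)*(l^2 - 4*l - 5) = (l - 5)*(l - 4)*(l - 1)*(l + 3)*(l + 1)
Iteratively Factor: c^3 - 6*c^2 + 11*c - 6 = (c - 2)*(c^2 - 4*c + 3) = (c - 3)*(c - 2)*(c - 1)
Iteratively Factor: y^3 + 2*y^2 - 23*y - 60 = (y + 4)*(y^2 - 2*y - 15) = (y + 3)*(y + 4)*(y - 5)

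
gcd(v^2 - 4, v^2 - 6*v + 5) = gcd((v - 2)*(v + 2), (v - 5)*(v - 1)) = 1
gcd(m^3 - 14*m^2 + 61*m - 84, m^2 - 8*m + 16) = m - 4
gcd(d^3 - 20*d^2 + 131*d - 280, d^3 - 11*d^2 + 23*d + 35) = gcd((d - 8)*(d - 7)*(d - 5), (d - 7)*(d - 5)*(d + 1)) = d^2 - 12*d + 35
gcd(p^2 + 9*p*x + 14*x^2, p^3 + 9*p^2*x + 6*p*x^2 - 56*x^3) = p + 7*x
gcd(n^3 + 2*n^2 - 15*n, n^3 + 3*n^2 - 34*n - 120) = n + 5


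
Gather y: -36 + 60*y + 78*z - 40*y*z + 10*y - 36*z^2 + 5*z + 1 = y*(70 - 40*z) - 36*z^2 + 83*z - 35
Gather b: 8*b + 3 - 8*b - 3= 0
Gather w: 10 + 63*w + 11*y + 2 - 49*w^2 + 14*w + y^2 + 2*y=-49*w^2 + 77*w + y^2 + 13*y + 12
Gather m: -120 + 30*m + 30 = 30*m - 90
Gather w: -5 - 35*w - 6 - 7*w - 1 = -42*w - 12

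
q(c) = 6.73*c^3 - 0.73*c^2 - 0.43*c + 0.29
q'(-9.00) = 1648.10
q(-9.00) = -4961.14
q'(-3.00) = 185.66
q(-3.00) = -186.70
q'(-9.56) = 1858.76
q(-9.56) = -5942.47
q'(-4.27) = 373.93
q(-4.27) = -535.14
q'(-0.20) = 0.67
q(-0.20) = 0.29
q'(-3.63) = 270.91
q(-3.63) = -329.68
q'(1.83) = 64.51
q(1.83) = 38.30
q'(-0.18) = 0.49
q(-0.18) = 0.30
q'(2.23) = 96.72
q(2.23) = 70.33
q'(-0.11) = -0.03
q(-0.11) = 0.32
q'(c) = 20.19*c^2 - 1.46*c - 0.43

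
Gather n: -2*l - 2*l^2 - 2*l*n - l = -2*l^2 - 2*l*n - 3*l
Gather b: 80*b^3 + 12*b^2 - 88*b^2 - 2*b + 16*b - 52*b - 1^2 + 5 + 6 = 80*b^3 - 76*b^2 - 38*b + 10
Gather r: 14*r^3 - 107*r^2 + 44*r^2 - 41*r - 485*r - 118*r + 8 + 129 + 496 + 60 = 14*r^3 - 63*r^2 - 644*r + 693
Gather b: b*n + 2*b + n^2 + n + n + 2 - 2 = b*(n + 2) + n^2 + 2*n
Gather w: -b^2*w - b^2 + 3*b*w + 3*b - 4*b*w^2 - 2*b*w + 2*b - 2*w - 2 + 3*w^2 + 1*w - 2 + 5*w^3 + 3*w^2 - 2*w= -b^2 + 5*b + 5*w^3 + w^2*(6 - 4*b) + w*(-b^2 + b - 3) - 4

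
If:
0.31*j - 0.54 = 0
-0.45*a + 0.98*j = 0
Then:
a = 3.79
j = 1.74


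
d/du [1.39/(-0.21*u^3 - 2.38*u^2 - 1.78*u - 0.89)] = (0.8757*u^2 + 6.6164*u + 2.4742)/(0.21*u^3 + 2.38*u^2 + 1.78*u + 0.89)^2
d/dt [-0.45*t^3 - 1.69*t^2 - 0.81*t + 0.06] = -1.35*t^2 - 3.38*t - 0.81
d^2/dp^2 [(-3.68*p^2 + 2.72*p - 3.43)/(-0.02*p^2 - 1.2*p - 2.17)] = (-0.178816*p^3 - 0.950040000000005*p^2 + 1.20220799999999*p + 58.40394)/(8.0e-6*p^6 + 0.00144*p^5 + 0.089004*p^4 + 2.04048*p^3 + 9.656934*p^2 + 16.95204*p + 10.218313)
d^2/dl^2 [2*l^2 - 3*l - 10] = 4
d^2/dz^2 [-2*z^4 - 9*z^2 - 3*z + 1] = -24*z^2 - 18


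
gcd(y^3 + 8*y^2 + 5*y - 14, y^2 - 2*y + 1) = y - 1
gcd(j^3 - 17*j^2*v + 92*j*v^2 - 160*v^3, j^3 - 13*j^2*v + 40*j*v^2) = j^2 - 13*j*v + 40*v^2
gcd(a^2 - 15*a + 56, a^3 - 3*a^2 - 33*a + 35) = a - 7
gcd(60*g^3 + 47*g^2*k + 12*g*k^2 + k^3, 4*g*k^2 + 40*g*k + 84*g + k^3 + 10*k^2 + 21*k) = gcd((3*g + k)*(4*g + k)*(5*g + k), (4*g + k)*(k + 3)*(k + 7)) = 4*g + k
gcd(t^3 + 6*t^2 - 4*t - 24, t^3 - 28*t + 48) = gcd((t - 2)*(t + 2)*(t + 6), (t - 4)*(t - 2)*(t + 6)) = t^2 + 4*t - 12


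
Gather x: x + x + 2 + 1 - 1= 2*x + 2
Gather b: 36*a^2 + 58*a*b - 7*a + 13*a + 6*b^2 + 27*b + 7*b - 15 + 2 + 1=36*a^2 + 6*a + 6*b^2 + b*(58*a + 34) - 12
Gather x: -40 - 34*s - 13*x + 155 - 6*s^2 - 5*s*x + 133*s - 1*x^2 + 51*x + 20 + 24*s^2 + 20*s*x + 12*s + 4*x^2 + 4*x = 18*s^2 + 111*s + 3*x^2 + x*(15*s + 42) + 135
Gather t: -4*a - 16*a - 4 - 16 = -20*a - 20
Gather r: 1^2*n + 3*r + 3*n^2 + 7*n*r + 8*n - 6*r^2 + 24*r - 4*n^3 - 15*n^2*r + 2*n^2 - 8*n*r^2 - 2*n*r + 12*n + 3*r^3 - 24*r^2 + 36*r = -4*n^3 + 5*n^2 + 21*n + 3*r^3 + r^2*(-8*n - 30) + r*(-15*n^2 + 5*n + 63)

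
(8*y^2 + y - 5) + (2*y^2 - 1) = 10*y^2 + y - 6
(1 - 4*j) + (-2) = -4*j - 1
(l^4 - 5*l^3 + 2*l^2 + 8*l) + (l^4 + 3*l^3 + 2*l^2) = 2*l^4 - 2*l^3 + 4*l^2 + 8*l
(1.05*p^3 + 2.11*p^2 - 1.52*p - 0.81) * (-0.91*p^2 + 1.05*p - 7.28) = -0.9555*p^5 - 0.8176*p^4 - 4.0453*p^3 - 16.2197*p^2 + 10.2151*p + 5.8968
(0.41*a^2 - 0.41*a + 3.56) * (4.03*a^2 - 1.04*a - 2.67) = 1.6523*a^4 - 2.0787*a^3 + 13.6785*a^2 - 2.6077*a - 9.5052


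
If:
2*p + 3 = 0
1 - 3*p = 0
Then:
No Solution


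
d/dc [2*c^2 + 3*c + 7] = 4*c + 3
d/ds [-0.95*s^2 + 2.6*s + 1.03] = 2.6 - 1.9*s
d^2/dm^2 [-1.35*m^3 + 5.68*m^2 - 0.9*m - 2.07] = 11.36 - 8.1*m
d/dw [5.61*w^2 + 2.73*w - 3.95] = 11.22*w + 2.73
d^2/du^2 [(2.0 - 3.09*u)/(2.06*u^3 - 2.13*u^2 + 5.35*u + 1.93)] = (-78.676344*u^5 + 183.196212*u^4 - 100.337862*u^3 + 334.117464*u^2 - 260.671686*u + 194.74519)/(8.741816*u^9 - 27.116604*u^8 + 96.147822*u^7 - 125.941533*u^6 + 198.893571*u^5 - 29.005944*u^4 + 44.190367*u^3 + 141.922164*u^2 + 59.784645*u + 7.189057)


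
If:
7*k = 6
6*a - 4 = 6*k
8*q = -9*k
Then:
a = 32/21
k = 6/7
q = -27/28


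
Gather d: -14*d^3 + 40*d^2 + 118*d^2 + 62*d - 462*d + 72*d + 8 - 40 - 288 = -14*d^3 + 158*d^2 - 328*d - 320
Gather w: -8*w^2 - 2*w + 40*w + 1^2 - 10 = -8*w^2 + 38*w - 9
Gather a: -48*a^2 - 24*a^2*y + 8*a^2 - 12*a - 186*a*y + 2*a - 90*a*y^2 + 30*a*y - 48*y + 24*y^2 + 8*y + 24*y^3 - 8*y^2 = a^2*(-24*y - 40) + a*(-90*y^2 - 156*y - 10) + 24*y^3 + 16*y^2 - 40*y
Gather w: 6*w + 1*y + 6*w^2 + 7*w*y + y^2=6*w^2 + w*(7*y + 6) + y^2 + y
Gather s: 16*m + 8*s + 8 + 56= 16*m + 8*s + 64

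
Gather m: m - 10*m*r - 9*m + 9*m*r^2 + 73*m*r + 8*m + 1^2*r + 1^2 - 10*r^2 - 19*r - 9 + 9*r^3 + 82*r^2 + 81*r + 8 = m*(9*r^2 + 63*r) + 9*r^3 + 72*r^2 + 63*r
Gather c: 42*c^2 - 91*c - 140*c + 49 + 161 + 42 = 42*c^2 - 231*c + 252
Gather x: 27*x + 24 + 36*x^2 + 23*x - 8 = 36*x^2 + 50*x + 16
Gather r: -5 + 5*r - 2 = 5*r - 7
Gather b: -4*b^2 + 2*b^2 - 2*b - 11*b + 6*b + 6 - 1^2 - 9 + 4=-2*b^2 - 7*b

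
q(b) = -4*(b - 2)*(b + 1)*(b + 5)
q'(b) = -4*(b - 2)*(b + 1) - 4*(b - 2)*(b + 5) - 4*(b + 1)*(b + 5) = -12*b^2 - 32*b + 28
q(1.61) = 26.91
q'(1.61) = -54.63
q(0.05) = 41.36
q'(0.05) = 26.37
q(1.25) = 42.19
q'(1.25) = -30.75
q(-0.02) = 39.43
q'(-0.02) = 28.64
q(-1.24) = -11.70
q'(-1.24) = 49.23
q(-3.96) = -73.39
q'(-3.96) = -33.46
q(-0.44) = 24.92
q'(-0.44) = 39.76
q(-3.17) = -82.12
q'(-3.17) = 8.85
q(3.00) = -128.00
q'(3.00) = -176.00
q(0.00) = 40.00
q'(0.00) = 28.00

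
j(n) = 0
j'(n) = 0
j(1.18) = 0.00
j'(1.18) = 0.00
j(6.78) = 0.00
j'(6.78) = 0.00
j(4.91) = 0.00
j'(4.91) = 0.00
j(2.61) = 0.00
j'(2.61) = 0.00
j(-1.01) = 0.00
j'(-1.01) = 0.00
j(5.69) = 0.00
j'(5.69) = 0.00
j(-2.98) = 0.00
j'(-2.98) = 0.00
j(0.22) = 0.00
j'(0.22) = 0.00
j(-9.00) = 0.00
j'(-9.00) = 0.00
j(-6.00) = 0.00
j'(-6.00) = 0.00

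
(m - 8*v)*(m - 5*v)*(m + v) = m^3 - 12*m^2*v + 27*m*v^2 + 40*v^3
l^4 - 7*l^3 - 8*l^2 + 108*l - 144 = (l - 6)*(l - 3)*(l - 2)*(l + 4)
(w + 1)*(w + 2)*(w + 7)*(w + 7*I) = w^4 + 10*w^3 + 7*I*w^3 + 23*w^2 + 70*I*w^2 + 14*w + 161*I*w + 98*I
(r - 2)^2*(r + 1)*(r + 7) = r^4 + 4*r^3 - 21*r^2 + 4*r + 28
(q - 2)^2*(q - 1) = q^3 - 5*q^2 + 8*q - 4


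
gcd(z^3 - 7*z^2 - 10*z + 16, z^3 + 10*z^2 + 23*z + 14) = z + 2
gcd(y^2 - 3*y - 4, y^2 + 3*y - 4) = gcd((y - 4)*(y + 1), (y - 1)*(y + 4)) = 1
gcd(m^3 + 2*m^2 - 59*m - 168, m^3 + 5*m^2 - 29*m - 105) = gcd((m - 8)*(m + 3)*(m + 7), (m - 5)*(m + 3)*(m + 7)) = m^2 + 10*m + 21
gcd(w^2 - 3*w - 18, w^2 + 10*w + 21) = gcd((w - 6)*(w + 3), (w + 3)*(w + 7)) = w + 3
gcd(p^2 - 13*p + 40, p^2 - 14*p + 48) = p - 8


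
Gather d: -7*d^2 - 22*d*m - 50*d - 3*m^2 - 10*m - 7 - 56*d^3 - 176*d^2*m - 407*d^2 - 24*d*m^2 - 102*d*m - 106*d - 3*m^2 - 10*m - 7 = -56*d^3 + d^2*(-176*m - 414) + d*(-24*m^2 - 124*m - 156) - 6*m^2 - 20*m - 14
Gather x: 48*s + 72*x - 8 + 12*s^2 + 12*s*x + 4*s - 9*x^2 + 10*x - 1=12*s^2 + 52*s - 9*x^2 + x*(12*s + 82) - 9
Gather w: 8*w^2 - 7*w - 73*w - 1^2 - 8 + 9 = 8*w^2 - 80*w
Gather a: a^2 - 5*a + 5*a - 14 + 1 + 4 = a^2 - 9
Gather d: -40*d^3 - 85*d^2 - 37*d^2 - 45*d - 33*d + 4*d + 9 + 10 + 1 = -40*d^3 - 122*d^2 - 74*d + 20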